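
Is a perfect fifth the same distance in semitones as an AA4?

A perfect fifth = 7 semitones = a doubly augmented fourth; enharmonically equal.

Yes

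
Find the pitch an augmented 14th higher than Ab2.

G#4

The fourteenth's letter: A up seven letter names plus an octave → G.
Moving 24 semitones up from Ab2 (the size of an augmented fourteenth) reaches G#4.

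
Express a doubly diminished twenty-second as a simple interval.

doubly diminished 8th

Subtracting seven from the interval number removes an octave: 22 − 14 = 8.
That makes a doubly diminished twenty-second a compound doubly diminished octave — 2 octaves plus a doubly diminished octave.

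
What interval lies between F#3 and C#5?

perfect twelfth

F to C spans five letter names (F-G-A-B-C), plus an octave: a twelfth.
Counting semitones, F#3→C#5 is 19, which is the perfect twelfth.
(Equivalently, a compound perfect fifth: a perfect fifth plus an octave.)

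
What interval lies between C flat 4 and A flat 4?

major sixth

C to A spans six letter names (C-D-E-F-G-A) — that makes it a sixth of some quality.
Counting semitones, Cb4→Ab4 is 9, which is the major sixth.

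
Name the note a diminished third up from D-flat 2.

F-double-flat 2

The third takes the letter from D up to F.
A diminished third spans 2 semitones, so from Db2 the target pitch is Fbb2.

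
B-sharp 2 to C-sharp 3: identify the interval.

B to C spans two letter names (B-C), so the interval is some kind of second.
B#2 to C#3 is 1 semitone, a half step short of the major second (2), so this is minor.

minor second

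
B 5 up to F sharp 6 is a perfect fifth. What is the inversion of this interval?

Interval numbers invert to sum to nine: 5 + 4 = 9, so a fifth inverts to a fourth.
The quality also flips — perfect stays perfect — giving a perfect fourth.

perfect fourth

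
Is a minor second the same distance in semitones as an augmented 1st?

Both span 1 semitone: a minor second and an augmented unison are the same chromatic distance.

Yes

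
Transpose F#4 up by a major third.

A#4

Counting three letter names up from F lands on A.
Moving 4 semitones up from F#4 (the size of a major third) reaches A#4.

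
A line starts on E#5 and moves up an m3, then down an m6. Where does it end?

B#4

A minor third up from E#5 is G#5.
G#5 down a minor sixth → B#4 (8 semitones).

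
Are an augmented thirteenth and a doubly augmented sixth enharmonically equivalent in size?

No

22 semitones (augmented thirteenth) vs 11 semitones (doubly augmented sixth): not equal.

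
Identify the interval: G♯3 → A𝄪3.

G to A spans two letter names (G-A): a second.
G#3 to A##3 spans 3 semitones — one semitone wider than the major second (2) — giving an augmented second.

A2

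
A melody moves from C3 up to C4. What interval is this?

perfect octave

C to C is the same letter name, plus an octave — that makes it an octave of some quality.
C3 to C4 is 12 semitones, matching the perfect octave exactly, so the quality is perfect.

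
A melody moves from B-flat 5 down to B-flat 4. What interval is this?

Descending from Bb5 to Bb4 is the same interval as ascending Bb4 to Bb5.
B to B is the same letter name, plus an octave: an octave.
The perfect octave spans 12 semitones, and Bb4 to Bb5 is exactly 12 semitones — so this is a perfect octave.

P8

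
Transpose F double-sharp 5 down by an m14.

Counting seven letter names plus an octave down from F lands on G.
Moving 22 semitones down from F##5 (the size of a minor fourteenth) reaches G##3.

G double-sharp 3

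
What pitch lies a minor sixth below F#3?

Counting six letter names down from F lands on A.
A minor sixth spans 8 semitones, so from F#3 the target pitch is A#2.

A#2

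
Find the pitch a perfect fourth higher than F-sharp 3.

B 3

The fourth takes the letter from F up to B.
A perfect fourth spans 5 semitones, so from F#3 the target pitch is B3.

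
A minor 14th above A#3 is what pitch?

G#5

Seven letters up from A (plus an octave) reaches G.
Moving 22 semitones up from A#3 (the size of a minor fourteenth) reaches G#5.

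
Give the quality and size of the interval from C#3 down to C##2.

diminished 8th

Descending from C#3 to C##2 is the same interval as ascending C##2 to C#3.
C to C is the same letter name, plus an octave: an octave.
A perfect octave would be 12 semitones; C##2 to C#3 is 11, one semitone narrower, so the interval is diminished.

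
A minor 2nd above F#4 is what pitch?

G4

Counting two letter names up from F lands on G.
A minor second is 1 semitone; 1 semitone up from F#4 gives G4.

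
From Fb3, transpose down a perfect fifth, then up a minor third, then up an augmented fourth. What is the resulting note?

A perfect fifth down from Fb3 is Bbb2.
A minor third up from Bbb2 is Dbb3.
Up an augmented fourth from Dbb3: Gb3 (6 semitones up).

Gb3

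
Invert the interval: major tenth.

minor sixth

First reduce the compound major tenth to its simple form, a major third.
The rule of nine gives the new number: 9 − 3 = 6, so a third becomes a sixth.
The quality also flips — major becomes minor — giving a minor sixth.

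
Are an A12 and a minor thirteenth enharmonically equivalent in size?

Yes

Both span 20 semitones: an augmented twelfth and a minor thirteenth are the same chromatic distance.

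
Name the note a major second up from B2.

C#3

Two letter names up from B: C.
A major second spans 2 semitones, so from B2 the target pitch is C#3.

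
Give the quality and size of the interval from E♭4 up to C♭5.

E to C spans six letter names (E-F-G-A-B-C) — that makes it a sixth of some quality.
At 8 semitones, Eb4→Cb5 falls one short of a major sixth: minor.

minor sixth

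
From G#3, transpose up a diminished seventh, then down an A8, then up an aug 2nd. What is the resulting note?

G3

A diminished seventh up from G#3 is F4.
An augmented octave down from F4 is Fb3.
An augmented second up from Fb3 is G3.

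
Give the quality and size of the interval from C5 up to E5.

major 3rd

C to E spans three letter names (C-D-E) — that makes it a third of some quality.
The major third spans 4 semitones, and C5 to E5 is exactly 4 semitones — so this is a major third.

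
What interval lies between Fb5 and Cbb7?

F to C spans five letter names (F-G-A-B-C), plus an octave — that makes it a twelfth of some quality.
A perfect twelfth would be 19 semitones; Fb5 to Cbb7 is 18, one semitone narrower, so the interval is diminished.
(Equivalently, a compound diminished fifth: a diminished fifth plus an octave.)

diminished 12th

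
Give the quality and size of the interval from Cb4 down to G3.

Descending from Cb4 to G3 is the same interval as ascending G3 to Cb4.
G to C spans four letter names (G-A-B-C): a fourth.
The perfect fourth is 5 semitones; here we have 4, one semitone narrower: diminished.

diminished fourth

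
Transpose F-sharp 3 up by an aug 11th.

B-sharp 4

Counting four letter names plus an octave up from F lands on B.
An augmented eleventh spans 18 semitones, so from F#3 the target pitch is B#4.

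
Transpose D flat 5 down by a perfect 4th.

A flat 4

Four letter names down from D: A.
A perfect fourth spans 5 semitones, so from Db5 the target pitch is Ab4.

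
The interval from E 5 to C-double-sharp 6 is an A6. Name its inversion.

Interval numbers invert to sum to nine: 6 + 3 = 9, so a sixth inverts to a third.
And augmented becomes diminished under inversion, so we get a diminished third.

d3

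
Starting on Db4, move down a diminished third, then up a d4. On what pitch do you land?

Eb4

Db4 down a diminished third → B3 (2 semitones).
B3 up a diminished fourth → Eb4 (4 semitones).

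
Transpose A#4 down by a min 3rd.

Counting three letter names down from A lands on F.
A minor third is 3 semitones; 3 semitones down from A#4 gives F##4.

F##4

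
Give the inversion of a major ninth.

minor 7th

First reduce the compound major ninth to its simple form, a major second.
The rule of nine gives the new number: 9 − 2 = 7, so a second becomes a seventh.
Quality inverts too: major becomes minor. That makes the inversion a minor seventh.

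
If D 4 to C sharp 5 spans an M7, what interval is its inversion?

m2

Interval numbers invert to sum to nine: 7 + 2 = 9, so a seventh inverts to a second.
And major becomes minor under inversion, so we get a minor second.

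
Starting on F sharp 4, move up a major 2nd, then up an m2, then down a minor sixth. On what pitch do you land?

C sharp 4

F#4 up a major second → G#4 (2 semitones).
A minor second up from G#4 is A4.
A4 down a minor sixth → C#4 (8 semitones).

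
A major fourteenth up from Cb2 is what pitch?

Seven letters up from C (plus an octave) reaches B.
Moving 23 semitones up from Cb2 (the size of a major fourteenth) reaches Bb3.

Bb3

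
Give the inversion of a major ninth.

First reduce the compound major ninth to its simple form, a major second.
Inverted interval numbers add to nine, so a second pairs with a seventh (2 + 7 = 9).
Quality inverts too: major becomes minor. That makes the inversion a minor seventh.

minor seventh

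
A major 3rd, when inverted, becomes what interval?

minor 6th

Interval numbers invert to sum to nine: 3 + 6 = 9, so a third inverts to a sixth.
Quality inverts too: major becomes minor. That makes the inversion a minor sixth.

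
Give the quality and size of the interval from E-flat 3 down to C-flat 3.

M3

Descending from Eb3 to Cb3 is the same interval as ascending Cb3 to Eb3.
C to E spans three letter names (C-D-E) — that makes it a third of some quality.
Cb3 to Eb3 is 4 semitones, matching the major third exactly, so the quality is major.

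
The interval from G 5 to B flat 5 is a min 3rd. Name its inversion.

major sixth

The rule of nine gives the new number: 9 − 3 = 6, so a third becomes a sixth.
Quality inverts too: minor becomes major. That makes the inversion a major sixth.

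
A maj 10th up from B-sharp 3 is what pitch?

D-double-sharp 5

Three letters up from B (plus an octave) reaches D.
Moving 16 semitones up from B#3 (the size of a major tenth) reaches D##5.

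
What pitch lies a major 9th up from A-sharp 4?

B-sharp 5

The ninth's letter: A up two letter names plus an octave → B.
A major ninth is 14 semitones; 14 semitones up from A#4 gives B#5.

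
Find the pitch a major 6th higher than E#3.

The sixth takes the letter from E up to C.
Moving 9 semitones up from E#3 (the size of a major sixth) reaches C##4.

C##4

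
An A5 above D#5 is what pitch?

Five letter names up from D: A.
An augmented fifth is 8 semitones; 8 semitones up from D#5 gives A##5.

A##5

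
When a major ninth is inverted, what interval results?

minor seventh

First reduce the compound major ninth to its simple form, a major second.
The rule of nine gives the new number: 9 − 2 = 7, so a second becomes a seventh.
And major becomes minor under inversion, so we get a minor seventh.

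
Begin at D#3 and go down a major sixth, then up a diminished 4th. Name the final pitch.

D#3 down a major sixth → F#2 (9 semitones).
Up a diminished fourth from F#2: Bb2 (4 semitones up).

Bb2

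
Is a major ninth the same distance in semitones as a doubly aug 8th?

Yes

A major ninth = 14 semitones = a doubly augmented octave; enharmonically equal.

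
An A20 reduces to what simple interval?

augmented sixth

Take out 2 octaves (14 from the number): 20 − 14 = 6.
So an augmented twentieth is 2 octaves plus an augmented sixth. The quality is unchanged.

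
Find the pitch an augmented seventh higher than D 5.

Seven letter names up from D: C.
An augmented seventh is 12 semitones; 12 semitones up from D5 gives C##6.

C-double-sharp 6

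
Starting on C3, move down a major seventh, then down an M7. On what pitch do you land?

Ebb1

Down a major seventh from C3: Db2 (11 semitones down).
A major seventh down from Db2 is Ebb1.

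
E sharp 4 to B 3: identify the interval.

Descending from E#4 to B3 is the same interval as ascending B3 to E#4.
B to E spans four letter names (B-C-D-E), so the interval is some kind of fourth.
A perfect fourth would be 5 semitones; B3 to E#4 is 6, one semitone wider, so the interval is augmented.

augmented fourth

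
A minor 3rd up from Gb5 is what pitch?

Bbb5

The third takes the letter from G up to B.
A minor third spans 3 semitones, so from Gb5 the target pitch is Bbb5.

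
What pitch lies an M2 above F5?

Two letter names up from F: G.
A major second is 2 semitones; 2 semitones up from F5 gives G5.

G5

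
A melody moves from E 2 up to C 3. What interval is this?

E to C spans six letter names (E-F-G-A-B-C) — that makes it a sixth of some quality.
A major sixth would be 9 semitones, but E2 to C3 is 8 — one semitone narrower, making it a minor sixth.

minor sixth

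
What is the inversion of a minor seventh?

Interval numbers invert to sum to nine: 7 + 2 = 9, so a seventh inverts to a second.
Quality inverts too: minor becomes major. That makes the inversion a major second.

M2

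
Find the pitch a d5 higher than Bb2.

Five letter names up from B: F.
A diminished fifth is 6 semitones; 6 semitones up from Bb2 gives Fb3.

Fb3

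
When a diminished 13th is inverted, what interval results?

First reduce the compound diminished thirteenth to its simple form, a diminished sixth.
Inverted interval numbers add to nine, so a sixth pairs with a third (6 + 3 = 9).
And diminished becomes augmented under inversion, so we get an augmented third.

A3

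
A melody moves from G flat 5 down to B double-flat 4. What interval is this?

major sixth

Descending from Gb5 to Bbb4 is the same interval as ascending Bbb4 to Gb5.
B to G spans six letter names (B-C-D-E-F-G), so the interval is some kind of sixth.
Bbb4 to Gb5 is 9 semitones, matching the major sixth exactly, so the quality is major.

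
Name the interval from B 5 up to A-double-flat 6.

dd7

B to A spans seven letter names (B-C-D-E-F-G-A), so the interval is some kind of seventh.
The major seventh is 11 semitones; here we have 8, three semitones narrower: doubly diminished.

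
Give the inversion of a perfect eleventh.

First reduce the compound perfect eleventh to its simple form, a perfect fourth.
The rule of nine gives the new number: 9 − 4 = 5, so a fourth becomes a fifth.
And perfect stays perfect under inversion, so we get a perfect fifth.

perfect 5th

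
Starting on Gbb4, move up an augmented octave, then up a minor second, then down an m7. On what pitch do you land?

Bbb4

An augmented octave up from Gbb4 is Gb5.
Up a minor second from Gb5: Abb5 (1 semitone up).
Down a minor seventh from Abb5: Bbb4 (10 semitones down).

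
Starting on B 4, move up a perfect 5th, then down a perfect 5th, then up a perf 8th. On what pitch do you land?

B 5

A perfect fifth up from B4 is F#5.
Down a perfect fifth from F#5: B4 (7 semitones down).
B4 up a perfect octave → B5 (12 semitones).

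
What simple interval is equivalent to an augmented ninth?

augmented second

Subtracting seven from the interval number removes an octave: 9 − 7 = 2.
Quality carries through unchanged, so the simple form is an augmented second.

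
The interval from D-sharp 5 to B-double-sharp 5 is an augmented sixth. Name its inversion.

diminished 3rd

Interval numbers invert to sum to nine: 6 + 3 = 9, so a sixth inverts to a third.
And augmented becomes diminished under inversion, so we get a diminished third.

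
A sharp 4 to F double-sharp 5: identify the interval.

A to F spans six letter names (A-B-C-D-E-F), so the interval is some kind of sixth.
The major sixth spans 9 semitones, and A#4 to F##5 is exactly 9 semitones — so this is a major sixth.

M6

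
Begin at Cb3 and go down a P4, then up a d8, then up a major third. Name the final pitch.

A perfect fourth down from Cb3 is Gb2.
Gb2 up a diminished octave → Gbb3 (11 semitones).
A major third up from Gbb3 is Bbb3.

Bbb3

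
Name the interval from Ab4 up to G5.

A to G spans seven letter names (A-B-C-D-E-F-G), so the interval is some kind of seventh.
Ab4 to G5 is 11 semitones, matching the major seventh exactly, so the quality is major.

major 7th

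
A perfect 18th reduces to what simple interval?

perfect fourth

Each octave removed subtracts seven from the number: 18 − 14 = 4.
Quality carries through unchanged, so the simple form is a perfect fourth.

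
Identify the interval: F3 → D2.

Descending from F3 to D2 is the same interval as ascending D2 to F3.
D to F spans three letter names (D-E-F), plus an octave: a tenth.
D2 to F3 is 15 semitones, a half step short of the major tenth (16), so this is minor.
(Equivalently, a compound minor third: a minor third plus an octave.)

m10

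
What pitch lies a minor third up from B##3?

The third takes the letter from B up to D.
A minor third spans 3 semitones, so from B##3 the target pitch is D##4.

D##4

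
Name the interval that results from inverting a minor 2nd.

The rule of nine gives the new number: 9 − 2 = 7, so a second becomes a seventh.
And minor becomes major under inversion, so we get a major seventh.

M7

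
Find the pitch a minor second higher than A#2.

B2

Two letter names up from A: B.
A minor second is 1 semitone; 1 semitone up from A#2 gives B2.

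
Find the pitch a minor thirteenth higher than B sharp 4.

The thirteenth's letter: B up six letter names plus an octave → G.
Moving 20 semitones up from B#4 (the size of a minor thirteenth) reaches G#6.

G sharp 6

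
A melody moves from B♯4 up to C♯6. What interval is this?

minor ninth

B to C spans two letter names (B-C), plus an octave: a ninth.
B#4 to C#6 is 13 semitones, a half step short of the major ninth (14), so this is minor.
(Equivalently, a compound minor second: a minor second plus an octave.)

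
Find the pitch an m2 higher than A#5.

The second takes the letter from A up to B.
A minor second is 1 semitone; 1 semitone up from A#5 gives B5.

B5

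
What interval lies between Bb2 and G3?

major sixth

B to G spans six letter names (B-C-D-E-F-G) — that makes it a sixth of some quality.
Counting semitones, Bb2→G3 is 9, which is the major sixth.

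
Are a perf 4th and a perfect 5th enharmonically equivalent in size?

A perfect fourth is 5 semitones but a perfect fifth is 7 semitones — different sizes.

No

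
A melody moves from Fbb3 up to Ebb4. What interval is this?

M7

F to E spans seven letter names (F-G-A-B-C-D-E) — that makes it a seventh of some quality.
Fbb3 to Ebb4 is 11 semitones, matching the major seventh exactly, so the quality is major.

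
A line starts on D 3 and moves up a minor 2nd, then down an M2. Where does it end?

D3 up a minor second → Eb3 (1 semitone).
A major second down from Eb3 is Db3.

D flat 3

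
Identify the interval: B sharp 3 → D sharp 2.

major thirteenth

Descending from B#3 to D#2 is the same interval as ascending D#2 to B#3.
D to B spans six letter names (D-E-F-G-A-B), plus an octave — that makes it a thirteenth of some quality.
Counting semitones, D#2→B#3 is 21, which is the major thirteenth.
(Equivalently, a compound major sixth: a major sixth plus an octave.)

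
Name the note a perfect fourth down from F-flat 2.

C-flat 2

The fourth takes the letter from F down to C.
A perfect fourth is 5 semitones; 5 semitones down from Fb2 gives Cb2.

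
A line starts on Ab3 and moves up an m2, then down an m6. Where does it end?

Db3

Ab3 up a minor second → Bbb3 (1 semitone).
Bbb3 down a minor sixth → Db3 (8 semitones).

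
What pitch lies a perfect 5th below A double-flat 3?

D double-flat 3

Five letter names down from A: D.
A perfect fifth spans 7 semitones, so from Abb3 the target pitch is Dbb3.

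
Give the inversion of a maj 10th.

First reduce the compound major tenth to its simple form, a major third.
Inverted interval numbers add to nine, so a third pairs with a sixth (3 + 6 = 9).
Quality inverts too: major becomes minor. That makes the inversion a minor sixth.

minor sixth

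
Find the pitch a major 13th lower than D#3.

F#1

Six letters down from D (plus an octave) reaches F.
A major thirteenth is 21 semitones; 21 semitones down from D#3 gives F#1.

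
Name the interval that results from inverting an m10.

First reduce the compound minor tenth to its simple form, a minor third.
Interval numbers invert to sum to nine: 3 + 6 = 9, so a third inverts to a sixth.
And minor becomes major under inversion, so we get a major sixth.

major 6th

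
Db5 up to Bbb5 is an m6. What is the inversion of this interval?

Inverted interval numbers add to nine, so a sixth pairs with a third (6 + 3 = 9).
Quality inverts too: minor becomes major. That makes the inversion a major third.

M3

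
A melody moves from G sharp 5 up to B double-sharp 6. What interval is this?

augmented 10th

G to B spans three letter names (G-A-B), plus an octave, so the interval is some kind of tenth.
A major tenth would be 16 semitones; G#5 to B##6 is 17, one semitone wider, so the interval is augmented.
(Equivalently, a compound augmented third: an augmented third plus an octave.)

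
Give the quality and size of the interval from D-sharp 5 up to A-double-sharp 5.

D to A spans five letter names (D-E-F-G-A): a fifth.
A perfect fifth would be 7 semitones; D#5 to A##5 is 8, one semitone wider, so the interval is augmented.

augmented fifth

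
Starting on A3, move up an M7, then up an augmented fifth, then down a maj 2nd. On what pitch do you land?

C##5

Up a major seventh from A3: G#4 (11 semitones up).
Up an augmented fifth from G#4: D##5 (8 semitones up).
A major second down from D##5 is C##5.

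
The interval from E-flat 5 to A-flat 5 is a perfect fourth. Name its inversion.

perfect fifth

Interval numbers invert to sum to nine: 4 + 5 = 9, so a fourth inverts to a fifth.
Quality inverts too: perfect stays perfect. That makes the inversion a perfect fifth.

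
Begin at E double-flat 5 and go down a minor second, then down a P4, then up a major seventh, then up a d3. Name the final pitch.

Down a minor second from Ebb5: Db5 (1 semitone down).
Db5 down a perfect fourth → Ab4 (5 semitones).
Up a major seventh from Ab4: G5 (11 semitones up).
Up a diminished third from G5: Bbb5 (2 semitones up).

B double-flat 5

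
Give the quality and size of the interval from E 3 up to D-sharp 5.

E to D spans seven letter names (E-F-G-A-B-C-D), plus an octave — that makes it a fourteenth of some quality.
Counting semitones, E3→D#5 is 23, which is the major fourteenth.
(Equivalently, a compound major seventh: a major seventh plus an octave.)

major 14th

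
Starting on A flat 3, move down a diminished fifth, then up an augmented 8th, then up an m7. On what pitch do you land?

Ab3 down a diminished fifth → D3 (6 semitones).
An augmented octave up from D3 is D#4.
D#4 up a minor seventh → C#5 (10 semitones).

C sharp 5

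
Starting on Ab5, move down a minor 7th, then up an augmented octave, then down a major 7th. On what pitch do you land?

C5

Down a minor seventh from Ab5: Bb4 (10 semitones down).
Bb4 up an augmented octave → B5 (13 semitones).
B5 down a major seventh → C5 (11 semitones).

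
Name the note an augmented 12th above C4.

Counting five letter names plus an octave up from C lands on G.
Moving 20 semitones up from C4 (the size of an augmented twelfth) reaches G#5.

G#5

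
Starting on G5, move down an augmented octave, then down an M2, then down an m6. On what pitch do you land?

Ab3

Down an augmented octave from G5: Gb4 (13 semitones down).
Gb4 down a major second → Fb4 (2 semitones).
Fb4 down a minor sixth → Ab3 (8 semitones).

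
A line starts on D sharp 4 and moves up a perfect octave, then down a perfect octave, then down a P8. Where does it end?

D sharp 3

A perfect octave up from D#4 is D#5.
Down a perfect octave from D#5: D#4 (12 semitones down).
D#4 down a perfect octave → D#3 (12 semitones).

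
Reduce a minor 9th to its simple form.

m2

Subtracting seven from the interval number removes an octave: 9 − 7 = 2.
That makes a minor ninth a compound minor second — an octave plus a minor second.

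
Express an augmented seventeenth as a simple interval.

Subtracting seven from the interval number removes an octave: 17 − 14 = 3.
That makes an augmented seventeenth a compound augmented third — 2 octaves plus an augmented third.

augmented 3rd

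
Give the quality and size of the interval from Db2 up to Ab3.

D to A spans five letter names (D-E-F-G-A), plus an octave: a twelfth.
The perfect twelfth spans 19 semitones, and Db2 to Ab3 is exactly 19 semitones — so this is a perfect twelfth.
(Equivalently, a compound perfect fifth: a perfect fifth plus an octave.)

perfect 12th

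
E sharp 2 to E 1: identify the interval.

Descending from E#2 to E1 is the same interval as ascending E1 to E#2.
E to E is the same letter name, plus an octave — that makes it an octave of some quality.
The perfect octave is 12 semitones; here we have 13, one semitone wider: augmented.

augmented octave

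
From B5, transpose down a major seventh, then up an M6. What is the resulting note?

A5

A major seventh down from B5 is C5.
C5 up a major sixth → A5 (9 semitones).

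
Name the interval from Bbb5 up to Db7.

B to D spans three letter names (B-C-D), plus an octave: a tenth.
Counting semitones, Bbb5→Db7 is 16, which is the major tenth.
(Equivalently, a compound major third: a major third plus an octave.)

major tenth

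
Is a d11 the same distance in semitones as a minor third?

A diminished eleventh is 16 semitones but a minor third is 3 semitones — different sizes.

No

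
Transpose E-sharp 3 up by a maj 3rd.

Three letter names up from E: G.
A major third is 4 semitones; 4 semitones up from E#3 gives G##3.

G-double-sharp 3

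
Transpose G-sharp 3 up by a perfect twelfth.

D-sharp 5

Five letters up from G (plus an octave) reaches D.
A perfect twelfth is 19 semitones; 19 semitones up from G#3 gives D#5.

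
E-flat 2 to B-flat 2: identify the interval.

E to B spans five letter names (E-F-G-A-B) — that makes it a fifth of some quality.
The perfect fifth spans 7 semitones, and Eb2 to Bb2 is exactly 7 semitones — so this is a perfect fifth.

perfect 5th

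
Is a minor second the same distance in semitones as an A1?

A minor second = 1 semitone = an augmented unison; enharmonically equal.

Yes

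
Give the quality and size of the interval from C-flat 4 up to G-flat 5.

perfect twelfth

C to G spans five letter names (C-D-E-F-G), plus an octave — that makes it a twelfth of some quality.
The perfect twelfth spans 19 semitones, and Cb4 to Gb5 is exactly 19 semitones — so this is a perfect twelfth.
(Equivalently, a compound perfect fifth: a perfect fifth plus an octave.)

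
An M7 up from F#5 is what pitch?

The seventh takes the letter from F up to E.
A major seventh is 11 semitones; 11 semitones up from F#5 gives E#6.

E#6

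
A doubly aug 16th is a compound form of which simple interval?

doubly augmented second

Take out 2 octaves (14 from the number): 16 − 14 = 2.
Quality carries through unchanged, so the simple form is a doubly augmented second.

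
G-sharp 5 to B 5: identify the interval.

minor third

G to B spans three letter names (G-A-B) — that makes it a third of some quality.
A major third would be 4 semitones, but G#5 to B5 is 3 — one semitone narrower, making it a minor third.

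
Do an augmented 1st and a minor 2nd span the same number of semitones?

An augmented unison = 1 semitone = a minor second; enharmonically equal.

Yes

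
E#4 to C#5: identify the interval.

E to C spans six letter names (E-F-G-A-B-C) — that makes it a sixth of some quality.
E#4 to C#5 is 8 semitones, a half step short of the major sixth (9), so this is minor.

minor 6th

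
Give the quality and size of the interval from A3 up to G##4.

A to G spans seven letter names (A-B-C-D-E-F-G) — that makes it a seventh of some quality.
A3 to G##4 spans 12 semitones — one semitone wider than the major seventh (11) — giving an augmented seventh.

augmented 7th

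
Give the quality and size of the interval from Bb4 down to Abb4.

A2

Descending from Bb4 to Abb4 is the same interval as ascending Abb4 to Bb4.
A to B spans two letter names (A-B), so the interval is some kind of second.
A major second would be 2 semitones; Abb4 to Bb4 is 3, one semitone wider, so the interval is augmented.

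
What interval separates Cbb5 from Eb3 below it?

Descending from Cbb5 to Eb3 is the same interval as ascending Eb3 to Cbb5.
E to C spans six letter names (E-F-G-A-B-C), plus an octave, so the interval is some kind of thirteenth.
Eb3 to Cbb5 spans 19 semitones — two semitones narrower than the major thirteenth (21) — giving a diminished thirteenth.
(Equivalently, a compound diminished sixth: a diminished sixth plus an octave.)

d13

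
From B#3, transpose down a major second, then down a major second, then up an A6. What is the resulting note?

E##4

B#3 down a major second → A#3 (2 semitones).
A#3 down a major second → G#3 (2 semitones).
An augmented sixth up from G#3 is E##4.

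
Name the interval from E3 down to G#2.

Descending from E3 to G#2 is the same interval as ascending G#2 to E3.
G to E spans six letter names (G-A-B-C-D-E), so the interval is some kind of sixth.
G#2 to E3 is 8 semitones, a half step short of the major sixth (9), so this is minor.

minor sixth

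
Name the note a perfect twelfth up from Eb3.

Bb4

The twelfth's letter: E up five letter names plus an octave → B.
Moving 19 semitones up from Eb3 (the size of a perfect twelfth) reaches Bb4.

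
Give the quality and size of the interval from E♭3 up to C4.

E to C spans six letter names (E-F-G-A-B-C), so the interval is some kind of sixth.
Eb3 to C4 is 9 semitones, matching the major sixth exactly, so the quality is major.

major sixth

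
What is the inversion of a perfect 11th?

perfect 5th

First reduce the compound perfect eleventh to its simple form, a perfect fourth.
Inverted interval numbers add to nine, so a fourth pairs with a fifth (4 + 5 = 9).
Quality inverts too: perfect stays perfect. That makes the inversion a perfect fifth.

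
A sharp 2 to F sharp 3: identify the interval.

m6

A to F spans six letter names (A-B-C-D-E-F), so the interval is some kind of sixth.
A major sixth would be 9 semitones, but A#2 to F#3 is 8 — one semitone narrower, making it a minor sixth.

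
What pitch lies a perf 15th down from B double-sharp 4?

B double-sharp 2

A fifteenth keeps the letter name B, two octaves down from B.
A perfect fifteenth spans 24 semitones, so from B##4 the target pitch is B##2.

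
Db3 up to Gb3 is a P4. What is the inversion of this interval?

perfect 5th

The rule of nine gives the new number: 9 − 4 = 5, so a fourth becomes a fifth.
The quality also flips — perfect stays perfect — giving a perfect fifth.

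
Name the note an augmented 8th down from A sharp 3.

A 2

For an octave the letter name doesn't change: still A, an octave down.
Moving 13 semitones down from A#3 (the size of an augmented octave) reaches A2.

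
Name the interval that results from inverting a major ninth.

m7

First reduce the compound major ninth to its simple form, a major second.
The rule of nine gives the new number: 9 − 2 = 7, so a second becomes a seventh.
Quality inverts too: major becomes minor. That makes the inversion a minor seventh.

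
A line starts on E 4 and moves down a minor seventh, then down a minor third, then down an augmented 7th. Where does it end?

Down a minor seventh from E4: F#3 (10 semitones down).
A minor third down from F#3 is D#3.
Down an augmented seventh from D#3: Eb2 (12 semitones down).

E flat 2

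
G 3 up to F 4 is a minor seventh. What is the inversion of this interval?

Interval numbers invert to sum to nine: 7 + 2 = 9, so a seventh inverts to a second.
And minor becomes major under inversion, so we get a major second.

major second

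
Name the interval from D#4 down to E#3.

minor seventh

Descending from D#4 to E#3 is the same interval as ascending E#3 to D#4.
E to D spans seven letter names (E-F-G-A-B-C-D): a seventh.
At 10 semitones, E#3→D#4 falls one short of a major seventh: minor.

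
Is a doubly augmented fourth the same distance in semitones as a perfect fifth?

A doubly augmented fourth = 7 semitones = a perfect fifth; enharmonically equal.

Yes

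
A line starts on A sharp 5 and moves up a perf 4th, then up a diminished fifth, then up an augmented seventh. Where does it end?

A#5 up a perfect fourth → D#6 (5 semitones).
Up a diminished fifth from D#6: A6 (6 semitones up).
An augmented seventh up from A6 is G##7.

G double-sharp 7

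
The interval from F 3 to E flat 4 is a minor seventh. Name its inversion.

major second

Interval numbers invert to sum to nine: 7 + 2 = 9, so a seventh inverts to a second.
Quality inverts too: minor becomes major. That makes the inversion a major second.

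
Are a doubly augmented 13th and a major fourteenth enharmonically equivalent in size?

A doubly augmented thirteenth spans 23 semitones, and a major fourteenth also spans 23 semitones — they're enharmonic.

Yes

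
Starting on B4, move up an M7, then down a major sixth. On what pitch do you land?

C#5

B4 up a major seventh → A#5 (11 semitones).
Down a major sixth from A#5: C#5 (9 semitones down).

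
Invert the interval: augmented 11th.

First reduce the compound augmented eleventh to its simple form, an augmented fourth.
Interval numbers invert to sum to nine: 4 + 5 = 9, so a fourth inverts to a fifth.
The quality also flips — augmented becomes diminished — giving a diminished fifth.

d5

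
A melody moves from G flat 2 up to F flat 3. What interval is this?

minor seventh

G to F spans seven letter names (G-A-B-C-D-E-F), so the interval is some kind of seventh.
At 10 semitones, Gb2→Fb3 falls one short of a major seventh: minor.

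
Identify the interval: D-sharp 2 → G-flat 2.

doubly diminished fourth

D to G spans four letter names (D-E-F-G): a fourth.
The perfect fourth is 5 semitones; here we have 3, two semitones narrower: doubly diminished.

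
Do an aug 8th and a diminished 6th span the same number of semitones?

No

An augmented octave is 13 semitones but a diminished sixth is 7 semitones — different sizes.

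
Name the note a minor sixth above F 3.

D flat 4

The sixth takes the letter from F up to D.
A minor sixth is 8 semitones; 8 semitones up from F3 gives Db4.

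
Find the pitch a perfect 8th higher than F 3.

The letter stays F (same as the start), shifted an octave up.
A perfect octave spans 12 semitones, so from F3 the target pitch is F4.

F 4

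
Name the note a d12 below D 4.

Counting five letter names plus an octave down from D lands on G.
Moving 18 semitones down from D4 (the size of a diminished twelfth) reaches G#2.

G sharp 2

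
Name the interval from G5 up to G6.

G to G is the same letter name, plus an octave, so the interval is some kind of octave.
Counting semitones, G5→G6 is 12, which is the perfect octave.

P8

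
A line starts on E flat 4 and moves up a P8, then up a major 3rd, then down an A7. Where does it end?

Up a perfect octave from Eb4: Eb5 (12 semitones up).
Eb5 up a major third → G5 (4 semitones).
An augmented seventh down from G5 is Abb4.

A double-flat 4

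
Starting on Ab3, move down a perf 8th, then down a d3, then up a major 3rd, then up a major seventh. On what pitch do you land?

G##3

Down a perfect octave from Ab3: Ab2 (12 semitones down).
Down a diminished third from Ab2: F#2 (2 semitones down).
F#2 up a major third → A#2 (4 semitones).
A#2 up a major seventh → G##3 (11 semitones).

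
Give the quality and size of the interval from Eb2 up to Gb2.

minor third

E to G spans three letter names (E-F-G), so the interval is some kind of third.
Eb2 to Gb2 is 3 semitones, a half step short of the major third (4), so this is minor.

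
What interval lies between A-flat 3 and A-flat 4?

P8

A to A is the same letter name, plus an octave: an octave.
The perfect octave spans 12 semitones, and Ab3 to Ab4 is exactly 12 semitones — so this is a perfect octave.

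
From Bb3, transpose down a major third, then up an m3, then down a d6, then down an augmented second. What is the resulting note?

Cb3

Down a major third from Bb3: Gb3 (4 semitones down).
A minor third up from Gb3 is Bbb3.
Bbb3 down a diminished sixth → D3 (7 semitones).
An augmented second down from D3 is Cb3.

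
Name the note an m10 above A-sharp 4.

C-sharp 6

Three letters up from A (plus an octave) reaches C.
A minor tenth spans 15 semitones, so from A#4 the target pitch is C#6.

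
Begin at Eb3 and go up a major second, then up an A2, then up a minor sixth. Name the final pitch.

E4

A major second up from Eb3 is F3.
F3 up an augmented second → G#3 (3 semitones).
G#3 up a minor sixth → E4 (8 semitones).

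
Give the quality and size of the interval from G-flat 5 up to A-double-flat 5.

minor second

G to A spans two letter names (G-A) — that makes it a second of some quality.
At 1 semitone, Gb5→Abb5 falls one short of a major second: minor.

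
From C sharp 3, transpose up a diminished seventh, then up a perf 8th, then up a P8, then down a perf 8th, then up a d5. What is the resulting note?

C#3 up a diminished seventh → Bb3 (9 semitones).
Up a perfect octave from Bb3: Bb4 (12 semitones up).
A perfect octave up from Bb4 is Bb5.
Bb5 down a perfect octave → Bb4 (12 semitones).
Up a diminished fifth from Bb4: Fb5 (6 semitones up).

F flat 5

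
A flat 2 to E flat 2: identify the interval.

perfect fourth

Descending from Ab2 to Eb2 is the same interval as ascending Eb2 to Ab2.
E to A spans four letter names (E-F-G-A), so the interval is some kind of fourth.
Eb2 to Ab2 is 5 semitones, matching the perfect fourth exactly, so the quality is perfect.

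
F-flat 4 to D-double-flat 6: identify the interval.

F to D spans six letter names (F-G-A-B-C-D), plus an octave: a thirteenth.
A major thirteenth would be 21 semitones, but Fb4 to Dbb6 is 20 — one semitone narrower, making it a minor thirteenth.
(Equivalently, a compound minor sixth: a minor sixth plus an octave.)

minor 13th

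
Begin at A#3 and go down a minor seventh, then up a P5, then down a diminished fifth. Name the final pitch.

A minor seventh down from A#3 is B#2.
B#2 up a perfect fifth → F##3 (7 semitones).
F##3 down a diminished fifth → B##2 (6 semitones).

B##2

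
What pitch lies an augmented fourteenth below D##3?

E1

Seven letters down from D (plus an octave) reaches E.
Moving 24 semitones down from D##3 (the size of an augmented fourteenth) reaches E1.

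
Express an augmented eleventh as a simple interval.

Each octave removed subtracts seven from the number: 11 − 7 = 4.
That makes an augmented eleventh a compound augmented fourth — an octave plus an augmented fourth.

A4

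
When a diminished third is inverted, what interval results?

augmented 6th

Inverted interval numbers add to nine, so a third pairs with a sixth (3 + 6 = 9).
And diminished becomes augmented under inversion, so we get an augmented sixth.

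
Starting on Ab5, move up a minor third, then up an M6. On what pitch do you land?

Ab6

Up a minor third from Ab5: Cb6 (3 semitones up).
Cb6 up a major sixth → Ab6 (9 semitones).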